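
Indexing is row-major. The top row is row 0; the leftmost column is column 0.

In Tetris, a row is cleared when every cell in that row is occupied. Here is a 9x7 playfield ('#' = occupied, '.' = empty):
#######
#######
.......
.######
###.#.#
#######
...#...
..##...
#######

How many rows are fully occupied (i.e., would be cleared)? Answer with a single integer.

Check each row:
  row 0: 0 empty cells -> FULL (clear)
  row 1: 0 empty cells -> FULL (clear)
  row 2: 7 empty cells -> not full
  row 3: 1 empty cell -> not full
  row 4: 2 empty cells -> not full
  row 5: 0 empty cells -> FULL (clear)
  row 6: 6 empty cells -> not full
  row 7: 5 empty cells -> not full
  row 8: 0 empty cells -> FULL (clear)
Total rows cleared: 4

Answer: 4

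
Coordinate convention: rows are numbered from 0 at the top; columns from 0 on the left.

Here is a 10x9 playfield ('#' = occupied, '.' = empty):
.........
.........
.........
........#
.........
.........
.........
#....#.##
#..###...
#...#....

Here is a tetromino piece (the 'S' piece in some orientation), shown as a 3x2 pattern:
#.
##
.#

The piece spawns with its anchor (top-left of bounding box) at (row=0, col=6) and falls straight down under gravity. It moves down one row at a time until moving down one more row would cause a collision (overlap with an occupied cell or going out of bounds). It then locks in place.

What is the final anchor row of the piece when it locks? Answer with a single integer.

Answer: 4

Derivation:
Spawn at (row=0, col=6). Try each row:
  row 0: fits
  row 1: fits
  row 2: fits
  row 3: fits
  row 4: fits
  row 5: blocked -> lock at row 4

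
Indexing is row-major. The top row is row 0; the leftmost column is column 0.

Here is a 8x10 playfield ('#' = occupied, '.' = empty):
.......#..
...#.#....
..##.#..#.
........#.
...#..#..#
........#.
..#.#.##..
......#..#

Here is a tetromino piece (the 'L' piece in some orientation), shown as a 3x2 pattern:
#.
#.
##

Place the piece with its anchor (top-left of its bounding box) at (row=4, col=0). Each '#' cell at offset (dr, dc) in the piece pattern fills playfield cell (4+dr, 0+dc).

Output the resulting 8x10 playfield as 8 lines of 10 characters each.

Fill (4+0,0+0) = (4,0)
Fill (4+1,0+0) = (5,0)
Fill (4+2,0+0) = (6,0)
Fill (4+2,0+1) = (6,1)

Answer: .......#..
...#.#....
..##.#..#.
........#.
#..#..#..#
#.......#.
###.#.##..
......#..#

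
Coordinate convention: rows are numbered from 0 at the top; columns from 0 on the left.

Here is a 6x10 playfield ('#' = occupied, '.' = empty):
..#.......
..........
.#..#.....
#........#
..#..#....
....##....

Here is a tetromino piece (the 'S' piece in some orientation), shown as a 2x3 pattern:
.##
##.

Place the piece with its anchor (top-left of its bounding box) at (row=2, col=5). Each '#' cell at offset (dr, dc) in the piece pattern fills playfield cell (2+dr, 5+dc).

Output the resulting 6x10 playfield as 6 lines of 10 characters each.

Answer: ..#.......
..........
.#..#.##..
#....##..#
..#..#....
....##....

Derivation:
Fill (2+0,5+1) = (2,6)
Fill (2+0,5+2) = (2,7)
Fill (2+1,5+0) = (3,5)
Fill (2+1,5+1) = (3,6)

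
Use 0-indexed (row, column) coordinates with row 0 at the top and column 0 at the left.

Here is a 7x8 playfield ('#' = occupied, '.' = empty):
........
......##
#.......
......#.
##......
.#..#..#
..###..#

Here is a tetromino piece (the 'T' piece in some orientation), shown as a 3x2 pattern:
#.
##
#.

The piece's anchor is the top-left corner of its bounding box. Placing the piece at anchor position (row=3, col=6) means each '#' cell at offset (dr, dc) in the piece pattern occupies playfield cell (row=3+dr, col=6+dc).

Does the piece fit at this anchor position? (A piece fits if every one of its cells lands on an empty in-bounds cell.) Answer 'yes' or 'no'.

Check each piece cell at anchor (3, 6):
  offset (0,0) -> (3,6): occupied ('#') -> FAIL
  offset (1,0) -> (4,6): empty -> OK
  offset (1,1) -> (4,7): empty -> OK
  offset (2,0) -> (5,6): empty -> OK
All cells valid: no

Answer: no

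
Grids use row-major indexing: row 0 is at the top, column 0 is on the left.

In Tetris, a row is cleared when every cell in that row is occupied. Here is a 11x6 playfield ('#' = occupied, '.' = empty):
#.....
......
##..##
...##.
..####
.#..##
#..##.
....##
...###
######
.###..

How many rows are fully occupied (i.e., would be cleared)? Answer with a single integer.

Check each row:
  row 0: 5 empty cells -> not full
  row 1: 6 empty cells -> not full
  row 2: 2 empty cells -> not full
  row 3: 4 empty cells -> not full
  row 4: 2 empty cells -> not full
  row 5: 3 empty cells -> not full
  row 6: 3 empty cells -> not full
  row 7: 4 empty cells -> not full
  row 8: 3 empty cells -> not full
  row 9: 0 empty cells -> FULL (clear)
  row 10: 3 empty cells -> not full
Total rows cleared: 1

Answer: 1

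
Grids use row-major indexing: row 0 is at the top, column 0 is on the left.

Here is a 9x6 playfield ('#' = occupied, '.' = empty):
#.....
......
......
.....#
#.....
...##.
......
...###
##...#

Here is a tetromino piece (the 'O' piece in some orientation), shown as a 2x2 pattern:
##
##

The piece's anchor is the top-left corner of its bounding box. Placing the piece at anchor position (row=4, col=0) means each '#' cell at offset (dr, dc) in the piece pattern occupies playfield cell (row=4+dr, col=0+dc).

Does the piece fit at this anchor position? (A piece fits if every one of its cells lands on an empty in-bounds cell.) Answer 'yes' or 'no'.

Answer: no

Derivation:
Check each piece cell at anchor (4, 0):
  offset (0,0) -> (4,0): occupied ('#') -> FAIL
  offset (0,1) -> (4,1): empty -> OK
  offset (1,0) -> (5,0): empty -> OK
  offset (1,1) -> (5,1): empty -> OK
All cells valid: no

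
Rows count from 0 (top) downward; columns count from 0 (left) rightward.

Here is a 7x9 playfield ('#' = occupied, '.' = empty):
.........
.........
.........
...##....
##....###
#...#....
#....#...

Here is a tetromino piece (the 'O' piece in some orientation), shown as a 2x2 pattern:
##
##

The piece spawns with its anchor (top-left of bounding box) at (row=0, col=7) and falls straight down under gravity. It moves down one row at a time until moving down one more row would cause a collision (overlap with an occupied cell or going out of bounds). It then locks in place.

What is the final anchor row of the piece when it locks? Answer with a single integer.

Spawn at (row=0, col=7). Try each row:
  row 0: fits
  row 1: fits
  row 2: fits
  row 3: blocked -> lock at row 2

Answer: 2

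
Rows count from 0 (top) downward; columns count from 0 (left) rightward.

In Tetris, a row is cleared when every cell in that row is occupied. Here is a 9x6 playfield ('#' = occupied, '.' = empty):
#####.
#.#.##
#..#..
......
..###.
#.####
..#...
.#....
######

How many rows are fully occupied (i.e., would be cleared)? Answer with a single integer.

Answer: 1

Derivation:
Check each row:
  row 0: 1 empty cell -> not full
  row 1: 2 empty cells -> not full
  row 2: 4 empty cells -> not full
  row 3: 6 empty cells -> not full
  row 4: 3 empty cells -> not full
  row 5: 1 empty cell -> not full
  row 6: 5 empty cells -> not full
  row 7: 5 empty cells -> not full
  row 8: 0 empty cells -> FULL (clear)
Total rows cleared: 1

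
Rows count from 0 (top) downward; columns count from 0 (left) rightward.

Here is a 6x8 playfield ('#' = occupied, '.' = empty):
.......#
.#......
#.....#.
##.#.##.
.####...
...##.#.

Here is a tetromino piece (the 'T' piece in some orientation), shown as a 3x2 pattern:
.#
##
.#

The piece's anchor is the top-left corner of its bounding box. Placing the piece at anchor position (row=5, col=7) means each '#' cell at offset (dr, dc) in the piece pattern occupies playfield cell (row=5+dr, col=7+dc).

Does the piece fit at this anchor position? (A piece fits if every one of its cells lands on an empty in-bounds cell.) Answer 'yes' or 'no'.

Answer: no

Derivation:
Check each piece cell at anchor (5, 7):
  offset (0,1) -> (5,8): out of bounds -> FAIL
  offset (1,0) -> (6,7): out of bounds -> FAIL
  offset (1,1) -> (6,8): out of bounds -> FAIL
  offset (2,1) -> (7,8): out of bounds -> FAIL
All cells valid: no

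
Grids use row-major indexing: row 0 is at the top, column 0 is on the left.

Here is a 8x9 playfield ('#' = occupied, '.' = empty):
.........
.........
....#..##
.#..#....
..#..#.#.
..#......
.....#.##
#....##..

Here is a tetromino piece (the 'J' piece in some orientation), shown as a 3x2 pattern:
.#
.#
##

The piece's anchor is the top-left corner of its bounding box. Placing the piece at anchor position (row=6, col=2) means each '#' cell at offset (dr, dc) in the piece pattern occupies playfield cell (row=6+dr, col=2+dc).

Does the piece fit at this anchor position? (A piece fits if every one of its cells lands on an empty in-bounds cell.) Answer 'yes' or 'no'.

Check each piece cell at anchor (6, 2):
  offset (0,1) -> (6,3): empty -> OK
  offset (1,1) -> (7,3): empty -> OK
  offset (2,0) -> (8,2): out of bounds -> FAIL
  offset (2,1) -> (8,3): out of bounds -> FAIL
All cells valid: no

Answer: no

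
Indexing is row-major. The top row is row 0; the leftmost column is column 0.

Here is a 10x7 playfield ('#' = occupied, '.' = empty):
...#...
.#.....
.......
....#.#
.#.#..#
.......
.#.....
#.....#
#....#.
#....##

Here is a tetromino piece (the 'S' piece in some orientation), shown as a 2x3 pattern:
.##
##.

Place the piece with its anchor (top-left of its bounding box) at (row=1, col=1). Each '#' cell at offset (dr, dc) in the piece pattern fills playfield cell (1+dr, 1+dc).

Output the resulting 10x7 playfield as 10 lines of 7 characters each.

Answer: ...#...
.###...
.##....
....#.#
.#.#..#
.......
.#.....
#.....#
#....#.
#....##

Derivation:
Fill (1+0,1+1) = (1,2)
Fill (1+0,1+2) = (1,3)
Fill (1+1,1+0) = (2,1)
Fill (1+1,1+1) = (2,2)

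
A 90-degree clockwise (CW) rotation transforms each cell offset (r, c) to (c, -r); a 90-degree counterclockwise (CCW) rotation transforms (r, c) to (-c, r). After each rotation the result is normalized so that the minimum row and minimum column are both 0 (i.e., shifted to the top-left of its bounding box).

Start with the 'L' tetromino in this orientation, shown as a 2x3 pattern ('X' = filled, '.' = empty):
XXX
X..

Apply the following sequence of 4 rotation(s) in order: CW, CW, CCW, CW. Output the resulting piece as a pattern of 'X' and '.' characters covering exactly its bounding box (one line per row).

Start:
XXX
X..
After rotation 1 (CW):
XX
.X
.X
After rotation 2 (CW):
..X
XXX
After rotation 3 (CCW):
XX
.X
.X
After rotation 4 (CW):
..X
XXX

Answer: ..X
XXX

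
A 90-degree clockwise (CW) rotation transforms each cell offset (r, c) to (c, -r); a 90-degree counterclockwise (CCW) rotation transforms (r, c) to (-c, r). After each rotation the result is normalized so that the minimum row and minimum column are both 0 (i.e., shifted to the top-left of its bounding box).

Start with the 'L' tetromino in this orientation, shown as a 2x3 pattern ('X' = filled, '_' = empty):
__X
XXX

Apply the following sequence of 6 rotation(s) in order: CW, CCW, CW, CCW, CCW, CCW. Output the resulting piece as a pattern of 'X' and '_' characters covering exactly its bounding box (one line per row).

Answer: XXX
X__

Derivation:
Start:
__X
XXX
After rotation 1 (CW):
X_
X_
XX
After rotation 2 (CCW):
__X
XXX
After rotation 3 (CW):
X_
X_
XX
After rotation 4 (CCW):
__X
XXX
After rotation 5 (CCW):
XX
_X
_X
After rotation 6 (CCW):
XXX
X__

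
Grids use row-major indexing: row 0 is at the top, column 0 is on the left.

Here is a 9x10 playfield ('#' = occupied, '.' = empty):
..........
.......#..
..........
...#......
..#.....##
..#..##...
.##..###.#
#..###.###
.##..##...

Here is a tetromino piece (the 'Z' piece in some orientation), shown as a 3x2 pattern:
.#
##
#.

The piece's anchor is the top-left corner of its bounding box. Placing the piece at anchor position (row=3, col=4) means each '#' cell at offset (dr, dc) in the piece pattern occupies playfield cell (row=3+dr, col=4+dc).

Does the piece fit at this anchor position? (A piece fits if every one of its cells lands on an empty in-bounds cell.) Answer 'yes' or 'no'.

Check each piece cell at anchor (3, 4):
  offset (0,1) -> (3,5): empty -> OK
  offset (1,0) -> (4,4): empty -> OK
  offset (1,1) -> (4,5): empty -> OK
  offset (2,0) -> (5,4): empty -> OK
All cells valid: yes

Answer: yes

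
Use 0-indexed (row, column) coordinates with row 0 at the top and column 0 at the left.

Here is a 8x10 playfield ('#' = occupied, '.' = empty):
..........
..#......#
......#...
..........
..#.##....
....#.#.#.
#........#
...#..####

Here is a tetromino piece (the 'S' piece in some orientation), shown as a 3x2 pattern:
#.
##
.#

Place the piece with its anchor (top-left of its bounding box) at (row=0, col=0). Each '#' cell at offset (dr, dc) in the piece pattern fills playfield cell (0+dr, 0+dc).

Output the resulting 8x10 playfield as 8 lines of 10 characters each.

Fill (0+0,0+0) = (0,0)
Fill (0+1,0+0) = (1,0)
Fill (0+1,0+1) = (1,1)
Fill (0+2,0+1) = (2,1)

Answer: #.........
###......#
.#....#...
..........
..#.##....
....#.#.#.
#........#
...#..####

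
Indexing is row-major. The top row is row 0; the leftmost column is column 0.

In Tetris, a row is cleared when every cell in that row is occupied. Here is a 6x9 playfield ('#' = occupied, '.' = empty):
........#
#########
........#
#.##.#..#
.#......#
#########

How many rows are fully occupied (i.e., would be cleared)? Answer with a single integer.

Check each row:
  row 0: 8 empty cells -> not full
  row 1: 0 empty cells -> FULL (clear)
  row 2: 8 empty cells -> not full
  row 3: 4 empty cells -> not full
  row 4: 7 empty cells -> not full
  row 5: 0 empty cells -> FULL (clear)
Total rows cleared: 2

Answer: 2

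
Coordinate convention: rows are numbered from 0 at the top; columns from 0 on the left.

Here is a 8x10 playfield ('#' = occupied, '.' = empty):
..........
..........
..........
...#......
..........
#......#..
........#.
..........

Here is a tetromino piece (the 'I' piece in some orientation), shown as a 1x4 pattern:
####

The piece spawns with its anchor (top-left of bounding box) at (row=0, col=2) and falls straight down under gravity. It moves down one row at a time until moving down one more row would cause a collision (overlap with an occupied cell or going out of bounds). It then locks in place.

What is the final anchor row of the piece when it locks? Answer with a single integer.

Spawn at (row=0, col=2). Try each row:
  row 0: fits
  row 1: fits
  row 2: fits
  row 3: blocked -> lock at row 2

Answer: 2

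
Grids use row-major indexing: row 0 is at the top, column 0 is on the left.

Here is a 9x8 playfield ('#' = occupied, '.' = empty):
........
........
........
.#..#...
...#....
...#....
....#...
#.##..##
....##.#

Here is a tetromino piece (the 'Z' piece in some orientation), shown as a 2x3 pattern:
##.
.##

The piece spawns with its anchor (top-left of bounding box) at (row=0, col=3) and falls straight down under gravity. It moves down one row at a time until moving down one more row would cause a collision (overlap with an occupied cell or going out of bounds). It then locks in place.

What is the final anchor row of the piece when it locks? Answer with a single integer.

Answer: 1

Derivation:
Spawn at (row=0, col=3). Try each row:
  row 0: fits
  row 1: fits
  row 2: blocked -> lock at row 1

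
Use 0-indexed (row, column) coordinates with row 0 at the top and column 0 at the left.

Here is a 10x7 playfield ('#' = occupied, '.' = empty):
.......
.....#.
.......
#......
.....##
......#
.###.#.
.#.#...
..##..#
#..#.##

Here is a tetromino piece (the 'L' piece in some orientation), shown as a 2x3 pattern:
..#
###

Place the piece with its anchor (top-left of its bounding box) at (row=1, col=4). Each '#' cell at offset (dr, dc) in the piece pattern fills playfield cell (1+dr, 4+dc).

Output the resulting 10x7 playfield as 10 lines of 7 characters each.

Answer: .......
.....##
....###
#......
.....##
......#
.###.#.
.#.#...
..##..#
#..#.##

Derivation:
Fill (1+0,4+2) = (1,6)
Fill (1+1,4+0) = (2,4)
Fill (1+1,4+1) = (2,5)
Fill (1+1,4+2) = (2,6)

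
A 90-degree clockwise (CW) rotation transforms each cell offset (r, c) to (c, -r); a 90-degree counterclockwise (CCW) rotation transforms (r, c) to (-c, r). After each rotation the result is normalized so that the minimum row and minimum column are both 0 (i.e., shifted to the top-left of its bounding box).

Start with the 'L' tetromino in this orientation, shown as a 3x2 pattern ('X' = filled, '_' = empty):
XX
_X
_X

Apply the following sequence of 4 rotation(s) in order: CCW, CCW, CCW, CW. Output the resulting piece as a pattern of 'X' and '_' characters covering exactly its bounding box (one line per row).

Start:
XX
_X
_X
After rotation 1 (CCW):
XXX
X__
After rotation 2 (CCW):
X_
X_
XX
After rotation 3 (CCW):
__X
XXX
After rotation 4 (CW):
X_
X_
XX

Answer: X_
X_
XX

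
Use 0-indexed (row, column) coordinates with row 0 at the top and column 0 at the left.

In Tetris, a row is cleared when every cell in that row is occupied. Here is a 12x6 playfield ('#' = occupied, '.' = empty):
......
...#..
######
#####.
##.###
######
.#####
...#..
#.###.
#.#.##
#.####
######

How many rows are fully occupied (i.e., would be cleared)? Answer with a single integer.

Answer: 3

Derivation:
Check each row:
  row 0: 6 empty cells -> not full
  row 1: 5 empty cells -> not full
  row 2: 0 empty cells -> FULL (clear)
  row 3: 1 empty cell -> not full
  row 4: 1 empty cell -> not full
  row 5: 0 empty cells -> FULL (clear)
  row 6: 1 empty cell -> not full
  row 7: 5 empty cells -> not full
  row 8: 2 empty cells -> not full
  row 9: 2 empty cells -> not full
  row 10: 1 empty cell -> not full
  row 11: 0 empty cells -> FULL (clear)
Total rows cleared: 3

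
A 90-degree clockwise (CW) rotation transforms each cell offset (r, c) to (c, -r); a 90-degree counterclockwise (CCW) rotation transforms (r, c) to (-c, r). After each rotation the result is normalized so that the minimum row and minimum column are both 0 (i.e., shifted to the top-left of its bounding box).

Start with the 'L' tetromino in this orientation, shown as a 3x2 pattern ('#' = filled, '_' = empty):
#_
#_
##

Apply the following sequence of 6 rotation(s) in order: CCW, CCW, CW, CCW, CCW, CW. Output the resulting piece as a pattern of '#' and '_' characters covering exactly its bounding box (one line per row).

Start:
#_
#_
##
After rotation 1 (CCW):
__#
###
After rotation 2 (CCW):
##
_#
_#
After rotation 3 (CW):
__#
###
After rotation 4 (CCW):
##
_#
_#
After rotation 5 (CCW):
###
#__
After rotation 6 (CW):
##
_#
_#

Answer: ##
_#
_#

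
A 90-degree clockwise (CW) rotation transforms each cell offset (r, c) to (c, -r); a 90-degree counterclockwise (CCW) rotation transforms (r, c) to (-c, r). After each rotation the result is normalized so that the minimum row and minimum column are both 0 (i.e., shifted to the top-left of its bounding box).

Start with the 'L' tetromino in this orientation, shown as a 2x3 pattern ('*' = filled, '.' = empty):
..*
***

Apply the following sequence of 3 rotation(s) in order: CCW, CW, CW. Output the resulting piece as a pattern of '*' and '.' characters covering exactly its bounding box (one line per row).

Start:
..*
***
After rotation 1 (CCW):
**
.*
.*
After rotation 2 (CW):
..*
***
After rotation 3 (CW):
*.
*.
**

Answer: *.
*.
**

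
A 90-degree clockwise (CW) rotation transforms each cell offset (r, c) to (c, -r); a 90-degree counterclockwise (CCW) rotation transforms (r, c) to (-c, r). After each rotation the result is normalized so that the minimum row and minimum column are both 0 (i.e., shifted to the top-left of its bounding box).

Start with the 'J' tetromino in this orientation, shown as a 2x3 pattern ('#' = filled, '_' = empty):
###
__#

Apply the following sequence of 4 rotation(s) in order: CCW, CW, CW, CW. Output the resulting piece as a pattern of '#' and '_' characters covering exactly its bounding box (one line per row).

Start:
###
__#
After rotation 1 (CCW):
##
#_
#_
After rotation 2 (CW):
###
__#
After rotation 3 (CW):
_#
_#
##
After rotation 4 (CW):
#__
###

Answer: #__
###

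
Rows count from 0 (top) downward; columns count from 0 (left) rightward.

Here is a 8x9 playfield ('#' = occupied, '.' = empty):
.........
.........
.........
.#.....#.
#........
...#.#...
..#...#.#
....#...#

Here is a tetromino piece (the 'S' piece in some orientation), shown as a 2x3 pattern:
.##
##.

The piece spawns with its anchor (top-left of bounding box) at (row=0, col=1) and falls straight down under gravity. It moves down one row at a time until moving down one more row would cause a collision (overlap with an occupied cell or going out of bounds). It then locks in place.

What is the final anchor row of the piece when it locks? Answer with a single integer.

Answer: 1

Derivation:
Spawn at (row=0, col=1). Try each row:
  row 0: fits
  row 1: fits
  row 2: blocked -> lock at row 1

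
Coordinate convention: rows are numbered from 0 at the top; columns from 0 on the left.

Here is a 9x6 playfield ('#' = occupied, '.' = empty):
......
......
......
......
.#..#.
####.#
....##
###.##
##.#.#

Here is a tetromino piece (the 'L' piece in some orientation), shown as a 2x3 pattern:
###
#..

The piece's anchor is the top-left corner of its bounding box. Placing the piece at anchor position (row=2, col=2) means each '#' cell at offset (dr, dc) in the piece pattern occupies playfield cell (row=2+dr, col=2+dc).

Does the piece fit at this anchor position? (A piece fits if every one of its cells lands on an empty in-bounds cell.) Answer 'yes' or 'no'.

Answer: yes

Derivation:
Check each piece cell at anchor (2, 2):
  offset (0,0) -> (2,2): empty -> OK
  offset (0,1) -> (2,3): empty -> OK
  offset (0,2) -> (2,4): empty -> OK
  offset (1,0) -> (3,2): empty -> OK
All cells valid: yes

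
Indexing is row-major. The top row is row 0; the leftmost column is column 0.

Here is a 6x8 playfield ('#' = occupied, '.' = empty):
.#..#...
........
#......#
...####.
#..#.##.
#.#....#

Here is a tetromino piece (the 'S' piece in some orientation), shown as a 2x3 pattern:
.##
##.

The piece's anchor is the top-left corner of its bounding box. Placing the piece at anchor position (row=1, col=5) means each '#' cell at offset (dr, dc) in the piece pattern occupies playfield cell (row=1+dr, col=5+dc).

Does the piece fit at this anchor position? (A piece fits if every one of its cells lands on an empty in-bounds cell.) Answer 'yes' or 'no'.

Check each piece cell at anchor (1, 5):
  offset (0,1) -> (1,6): empty -> OK
  offset (0,2) -> (1,7): empty -> OK
  offset (1,0) -> (2,5): empty -> OK
  offset (1,1) -> (2,6): empty -> OK
All cells valid: yes

Answer: yes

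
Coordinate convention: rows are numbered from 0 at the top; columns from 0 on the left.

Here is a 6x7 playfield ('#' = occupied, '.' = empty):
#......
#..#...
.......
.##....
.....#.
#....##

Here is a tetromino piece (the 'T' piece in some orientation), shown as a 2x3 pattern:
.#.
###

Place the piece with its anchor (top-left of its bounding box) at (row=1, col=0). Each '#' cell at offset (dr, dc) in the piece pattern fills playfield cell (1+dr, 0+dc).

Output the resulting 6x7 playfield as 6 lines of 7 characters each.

Fill (1+0,0+1) = (1,1)
Fill (1+1,0+0) = (2,0)
Fill (1+1,0+1) = (2,1)
Fill (1+1,0+2) = (2,2)

Answer: #......
##.#...
###....
.##....
.....#.
#....##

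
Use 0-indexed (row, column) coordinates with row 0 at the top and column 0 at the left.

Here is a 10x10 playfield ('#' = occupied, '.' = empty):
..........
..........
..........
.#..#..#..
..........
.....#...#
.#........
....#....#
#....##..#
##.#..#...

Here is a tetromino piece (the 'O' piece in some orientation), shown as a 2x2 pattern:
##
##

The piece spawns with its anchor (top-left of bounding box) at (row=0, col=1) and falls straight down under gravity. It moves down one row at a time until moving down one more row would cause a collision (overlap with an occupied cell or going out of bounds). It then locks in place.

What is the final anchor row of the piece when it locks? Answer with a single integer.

Answer: 1

Derivation:
Spawn at (row=0, col=1). Try each row:
  row 0: fits
  row 1: fits
  row 2: blocked -> lock at row 1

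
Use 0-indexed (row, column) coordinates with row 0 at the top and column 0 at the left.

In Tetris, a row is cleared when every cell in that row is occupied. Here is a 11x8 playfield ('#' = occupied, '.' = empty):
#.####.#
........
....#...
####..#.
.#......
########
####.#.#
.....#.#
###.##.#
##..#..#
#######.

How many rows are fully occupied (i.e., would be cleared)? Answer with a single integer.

Answer: 1

Derivation:
Check each row:
  row 0: 2 empty cells -> not full
  row 1: 8 empty cells -> not full
  row 2: 7 empty cells -> not full
  row 3: 3 empty cells -> not full
  row 4: 7 empty cells -> not full
  row 5: 0 empty cells -> FULL (clear)
  row 6: 2 empty cells -> not full
  row 7: 6 empty cells -> not full
  row 8: 2 empty cells -> not full
  row 9: 4 empty cells -> not full
  row 10: 1 empty cell -> not full
Total rows cleared: 1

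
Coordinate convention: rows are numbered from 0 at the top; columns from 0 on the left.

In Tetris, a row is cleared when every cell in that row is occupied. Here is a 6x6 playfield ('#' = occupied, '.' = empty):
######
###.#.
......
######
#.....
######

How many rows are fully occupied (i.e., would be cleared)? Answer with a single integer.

Answer: 3

Derivation:
Check each row:
  row 0: 0 empty cells -> FULL (clear)
  row 1: 2 empty cells -> not full
  row 2: 6 empty cells -> not full
  row 3: 0 empty cells -> FULL (clear)
  row 4: 5 empty cells -> not full
  row 5: 0 empty cells -> FULL (clear)
Total rows cleared: 3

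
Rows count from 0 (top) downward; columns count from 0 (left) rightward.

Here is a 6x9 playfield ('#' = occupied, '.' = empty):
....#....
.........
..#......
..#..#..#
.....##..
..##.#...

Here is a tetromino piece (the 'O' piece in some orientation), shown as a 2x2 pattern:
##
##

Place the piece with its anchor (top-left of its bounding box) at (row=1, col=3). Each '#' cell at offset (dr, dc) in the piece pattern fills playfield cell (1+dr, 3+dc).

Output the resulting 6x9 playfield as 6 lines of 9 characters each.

Fill (1+0,3+0) = (1,3)
Fill (1+0,3+1) = (1,4)
Fill (1+1,3+0) = (2,3)
Fill (1+1,3+1) = (2,4)

Answer: ....#....
...##....
..###....
..#..#..#
.....##..
..##.#...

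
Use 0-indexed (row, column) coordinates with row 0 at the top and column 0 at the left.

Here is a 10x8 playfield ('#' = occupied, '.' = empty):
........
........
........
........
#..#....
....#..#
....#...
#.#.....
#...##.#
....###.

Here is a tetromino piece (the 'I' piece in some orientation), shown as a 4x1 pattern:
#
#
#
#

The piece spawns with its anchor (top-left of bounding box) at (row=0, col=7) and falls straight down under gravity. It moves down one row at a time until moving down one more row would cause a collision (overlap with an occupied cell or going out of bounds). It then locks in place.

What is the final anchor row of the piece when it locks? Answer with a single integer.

Answer: 1

Derivation:
Spawn at (row=0, col=7). Try each row:
  row 0: fits
  row 1: fits
  row 2: blocked -> lock at row 1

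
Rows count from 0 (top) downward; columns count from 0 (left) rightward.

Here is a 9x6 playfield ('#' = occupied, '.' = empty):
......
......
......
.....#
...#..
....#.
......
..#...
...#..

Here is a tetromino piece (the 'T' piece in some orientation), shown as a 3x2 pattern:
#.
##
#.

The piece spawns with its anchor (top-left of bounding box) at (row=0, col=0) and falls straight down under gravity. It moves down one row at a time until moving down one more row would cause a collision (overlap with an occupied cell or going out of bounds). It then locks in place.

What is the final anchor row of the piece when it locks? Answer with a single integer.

Spawn at (row=0, col=0). Try each row:
  row 0: fits
  row 1: fits
  row 2: fits
  row 3: fits
  row 4: fits
  row 5: fits
  row 6: fits
  row 7: blocked -> lock at row 6

Answer: 6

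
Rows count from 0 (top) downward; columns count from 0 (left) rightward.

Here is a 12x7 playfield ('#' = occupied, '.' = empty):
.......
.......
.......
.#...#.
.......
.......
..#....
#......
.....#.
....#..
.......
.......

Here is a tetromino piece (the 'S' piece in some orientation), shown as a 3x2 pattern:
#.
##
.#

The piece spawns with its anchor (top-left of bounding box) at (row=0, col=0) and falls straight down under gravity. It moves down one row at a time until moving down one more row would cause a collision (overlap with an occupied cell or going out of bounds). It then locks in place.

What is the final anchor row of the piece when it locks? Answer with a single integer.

Spawn at (row=0, col=0). Try each row:
  row 0: fits
  row 1: blocked -> lock at row 0

Answer: 0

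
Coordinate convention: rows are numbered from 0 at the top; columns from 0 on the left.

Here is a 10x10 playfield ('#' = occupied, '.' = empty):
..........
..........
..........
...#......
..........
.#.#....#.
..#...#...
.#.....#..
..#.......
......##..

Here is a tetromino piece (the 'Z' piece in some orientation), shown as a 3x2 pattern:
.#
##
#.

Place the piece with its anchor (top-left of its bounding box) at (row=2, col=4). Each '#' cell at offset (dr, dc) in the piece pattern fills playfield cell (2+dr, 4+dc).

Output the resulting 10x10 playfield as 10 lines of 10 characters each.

Answer: ..........
..........
.....#....
...###....
....#.....
.#.#....#.
..#...#...
.#.....#..
..#.......
......##..

Derivation:
Fill (2+0,4+1) = (2,5)
Fill (2+1,4+0) = (3,4)
Fill (2+1,4+1) = (3,5)
Fill (2+2,4+0) = (4,4)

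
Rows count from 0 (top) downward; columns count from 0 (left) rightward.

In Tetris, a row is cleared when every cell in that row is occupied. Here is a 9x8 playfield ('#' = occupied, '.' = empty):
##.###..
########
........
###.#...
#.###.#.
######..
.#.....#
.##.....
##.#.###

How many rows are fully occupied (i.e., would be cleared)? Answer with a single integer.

Answer: 1

Derivation:
Check each row:
  row 0: 3 empty cells -> not full
  row 1: 0 empty cells -> FULL (clear)
  row 2: 8 empty cells -> not full
  row 3: 4 empty cells -> not full
  row 4: 3 empty cells -> not full
  row 5: 2 empty cells -> not full
  row 6: 6 empty cells -> not full
  row 7: 6 empty cells -> not full
  row 8: 2 empty cells -> not full
Total rows cleared: 1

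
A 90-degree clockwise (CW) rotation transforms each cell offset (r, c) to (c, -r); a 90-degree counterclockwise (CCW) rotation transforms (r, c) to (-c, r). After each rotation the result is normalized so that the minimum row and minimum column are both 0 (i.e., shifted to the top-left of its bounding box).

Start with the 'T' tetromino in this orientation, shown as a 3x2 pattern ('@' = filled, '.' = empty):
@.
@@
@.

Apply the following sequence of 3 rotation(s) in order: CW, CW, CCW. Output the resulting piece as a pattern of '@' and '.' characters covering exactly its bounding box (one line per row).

Answer: @@@
.@.

Derivation:
Start:
@.
@@
@.
After rotation 1 (CW):
@@@
.@.
After rotation 2 (CW):
.@
@@
.@
After rotation 3 (CCW):
@@@
.@.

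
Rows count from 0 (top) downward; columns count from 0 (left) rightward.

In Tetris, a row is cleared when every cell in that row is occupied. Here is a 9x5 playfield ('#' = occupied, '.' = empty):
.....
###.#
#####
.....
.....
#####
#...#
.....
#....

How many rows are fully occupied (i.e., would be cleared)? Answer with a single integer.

Check each row:
  row 0: 5 empty cells -> not full
  row 1: 1 empty cell -> not full
  row 2: 0 empty cells -> FULL (clear)
  row 3: 5 empty cells -> not full
  row 4: 5 empty cells -> not full
  row 5: 0 empty cells -> FULL (clear)
  row 6: 3 empty cells -> not full
  row 7: 5 empty cells -> not full
  row 8: 4 empty cells -> not full
Total rows cleared: 2

Answer: 2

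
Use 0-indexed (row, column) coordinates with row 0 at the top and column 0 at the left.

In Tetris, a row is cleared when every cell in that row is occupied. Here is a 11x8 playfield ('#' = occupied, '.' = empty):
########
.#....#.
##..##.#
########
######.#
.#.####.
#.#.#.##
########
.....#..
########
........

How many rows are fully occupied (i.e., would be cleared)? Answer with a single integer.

Answer: 4

Derivation:
Check each row:
  row 0: 0 empty cells -> FULL (clear)
  row 1: 6 empty cells -> not full
  row 2: 3 empty cells -> not full
  row 3: 0 empty cells -> FULL (clear)
  row 4: 1 empty cell -> not full
  row 5: 3 empty cells -> not full
  row 6: 3 empty cells -> not full
  row 7: 0 empty cells -> FULL (clear)
  row 8: 7 empty cells -> not full
  row 9: 0 empty cells -> FULL (clear)
  row 10: 8 empty cells -> not full
Total rows cleared: 4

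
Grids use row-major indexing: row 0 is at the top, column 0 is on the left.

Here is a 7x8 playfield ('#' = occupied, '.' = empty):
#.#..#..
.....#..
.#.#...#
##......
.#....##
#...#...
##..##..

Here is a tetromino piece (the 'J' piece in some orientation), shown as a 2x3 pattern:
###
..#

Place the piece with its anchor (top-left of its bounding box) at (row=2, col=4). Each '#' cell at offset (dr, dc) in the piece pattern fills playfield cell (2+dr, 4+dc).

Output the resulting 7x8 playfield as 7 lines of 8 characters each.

Fill (2+0,4+0) = (2,4)
Fill (2+0,4+1) = (2,5)
Fill (2+0,4+2) = (2,6)
Fill (2+1,4+2) = (3,6)

Answer: #.#..#..
.....#..
.#.#####
##....#.
.#....##
#...#...
##..##..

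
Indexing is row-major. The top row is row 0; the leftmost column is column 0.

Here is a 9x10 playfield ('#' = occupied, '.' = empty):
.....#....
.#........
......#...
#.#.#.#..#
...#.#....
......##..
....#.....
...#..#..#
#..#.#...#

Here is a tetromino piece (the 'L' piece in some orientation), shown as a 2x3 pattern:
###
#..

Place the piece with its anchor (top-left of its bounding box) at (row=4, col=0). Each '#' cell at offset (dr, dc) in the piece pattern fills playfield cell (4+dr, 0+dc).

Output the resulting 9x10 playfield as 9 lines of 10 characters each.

Fill (4+0,0+0) = (4,0)
Fill (4+0,0+1) = (4,1)
Fill (4+0,0+2) = (4,2)
Fill (4+1,0+0) = (5,0)

Answer: .....#....
.#........
......#...
#.#.#.#..#
####.#....
#.....##..
....#.....
...#..#..#
#..#.#...#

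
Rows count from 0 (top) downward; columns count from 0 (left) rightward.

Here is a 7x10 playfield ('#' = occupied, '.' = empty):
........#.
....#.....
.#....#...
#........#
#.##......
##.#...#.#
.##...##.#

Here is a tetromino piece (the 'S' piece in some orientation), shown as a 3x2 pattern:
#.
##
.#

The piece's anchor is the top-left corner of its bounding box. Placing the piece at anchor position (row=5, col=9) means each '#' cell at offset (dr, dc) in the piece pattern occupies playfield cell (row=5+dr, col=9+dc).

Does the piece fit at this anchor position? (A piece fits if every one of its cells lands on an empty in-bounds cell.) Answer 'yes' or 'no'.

Answer: no

Derivation:
Check each piece cell at anchor (5, 9):
  offset (0,0) -> (5,9): occupied ('#') -> FAIL
  offset (1,0) -> (6,9): occupied ('#') -> FAIL
  offset (1,1) -> (6,10): out of bounds -> FAIL
  offset (2,1) -> (7,10): out of bounds -> FAIL
All cells valid: no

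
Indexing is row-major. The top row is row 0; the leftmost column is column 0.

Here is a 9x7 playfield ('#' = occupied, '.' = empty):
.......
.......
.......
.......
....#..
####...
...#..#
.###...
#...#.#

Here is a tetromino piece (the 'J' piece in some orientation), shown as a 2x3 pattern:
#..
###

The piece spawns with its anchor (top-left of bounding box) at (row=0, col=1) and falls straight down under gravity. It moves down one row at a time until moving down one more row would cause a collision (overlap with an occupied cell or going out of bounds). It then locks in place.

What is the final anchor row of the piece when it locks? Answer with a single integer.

Spawn at (row=0, col=1). Try each row:
  row 0: fits
  row 1: fits
  row 2: fits
  row 3: fits
  row 4: blocked -> lock at row 3

Answer: 3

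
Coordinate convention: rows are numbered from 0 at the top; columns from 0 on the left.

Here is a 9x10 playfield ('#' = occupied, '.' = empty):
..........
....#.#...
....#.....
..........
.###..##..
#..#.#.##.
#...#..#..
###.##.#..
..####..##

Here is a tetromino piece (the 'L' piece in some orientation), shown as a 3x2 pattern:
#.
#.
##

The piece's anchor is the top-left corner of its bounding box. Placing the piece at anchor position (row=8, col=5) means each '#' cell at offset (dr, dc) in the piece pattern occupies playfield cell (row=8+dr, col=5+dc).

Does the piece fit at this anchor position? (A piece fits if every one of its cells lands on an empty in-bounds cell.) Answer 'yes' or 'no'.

Check each piece cell at anchor (8, 5):
  offset (0,0) -> (8,5): occupied ('#') -> FAIL
  offset (1,0) -> (9,5): out of bounds -> FAIL
  offset (2,0) -> (10,5): out of bounds -> FAIL
  offset (2,1) -> (10,6): out of bounds -> FAIL
All cells valid: no

Answer: no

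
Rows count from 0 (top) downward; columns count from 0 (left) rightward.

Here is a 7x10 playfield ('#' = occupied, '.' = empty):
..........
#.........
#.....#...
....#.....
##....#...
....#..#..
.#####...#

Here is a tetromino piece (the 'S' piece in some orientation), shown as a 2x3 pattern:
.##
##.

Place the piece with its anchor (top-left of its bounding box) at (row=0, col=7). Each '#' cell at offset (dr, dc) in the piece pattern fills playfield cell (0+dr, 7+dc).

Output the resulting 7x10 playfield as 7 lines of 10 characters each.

Fill (0+0,7+1) = (0,8)
Fill (0+0,7+2) = (0,9)
Fill (0+1,7+0) = (1,7)
Fill (0+1,7+1) = (1,8)

Answer: ........##
#......##.
#.....#...
....#.....
##....#...
....#..#..
.#####...#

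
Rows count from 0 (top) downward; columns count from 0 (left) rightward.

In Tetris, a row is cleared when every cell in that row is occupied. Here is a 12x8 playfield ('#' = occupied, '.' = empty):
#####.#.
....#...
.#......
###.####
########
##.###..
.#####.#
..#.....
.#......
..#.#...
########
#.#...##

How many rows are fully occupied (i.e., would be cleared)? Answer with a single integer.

Check each row:
  row 0: 2 empty cells -> not full
  row 1: 7 empty cells -> not full
  row 2: 7 empty cells -> not full
  row 3: 1 empty cell -> not full
  row 4: 0 empty cells -> FULL (clear)
  row 5: 3 empty cells -> not full
  row 6: 2 empty cells -> not full
  row 7: 7 empty cells -> not full
  row 8: 7 empty cells -> not full
  row 9: 6 empty cells -> not full
  row 10: 0 empty cells -> FULL (clear)
  row 11: 4 empty cells -> not full
Total rows cleared: 2

Answer: 2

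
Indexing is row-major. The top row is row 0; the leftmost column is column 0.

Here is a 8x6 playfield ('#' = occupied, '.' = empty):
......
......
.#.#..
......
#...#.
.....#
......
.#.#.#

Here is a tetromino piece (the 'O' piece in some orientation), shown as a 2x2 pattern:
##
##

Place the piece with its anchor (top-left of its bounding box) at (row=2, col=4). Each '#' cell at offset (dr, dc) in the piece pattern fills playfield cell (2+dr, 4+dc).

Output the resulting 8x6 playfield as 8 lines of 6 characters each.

Fill (2+0,4+0) = (2,4)
Fill (2+0,4+1) = (2,5)
Fill (2+1,4+0) = (3,4)
Fill (2+1,4+1) = (3,5)

Answer: ......
......
.#.###
....##
#...#.
.....#
......
.#.#.#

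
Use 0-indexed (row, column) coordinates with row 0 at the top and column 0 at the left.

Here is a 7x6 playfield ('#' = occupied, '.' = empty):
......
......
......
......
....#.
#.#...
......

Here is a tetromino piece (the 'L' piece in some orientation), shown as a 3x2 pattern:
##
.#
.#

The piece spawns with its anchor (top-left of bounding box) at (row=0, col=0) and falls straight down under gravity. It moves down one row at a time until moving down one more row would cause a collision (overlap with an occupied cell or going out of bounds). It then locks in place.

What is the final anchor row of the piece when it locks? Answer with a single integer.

Spawn at (row=0, col=0). Try each row:
  row 0: fits
  row 1: fits
  row 2: fits
  row 3: fits
  row 4: fits
  row 5: blocked -> lock at row 4

Answer: 4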